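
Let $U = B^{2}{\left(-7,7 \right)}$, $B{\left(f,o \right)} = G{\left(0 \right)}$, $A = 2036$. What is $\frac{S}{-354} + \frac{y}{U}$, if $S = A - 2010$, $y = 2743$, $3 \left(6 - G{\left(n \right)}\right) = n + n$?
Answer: $\frac{161681}{2124} \approx 76.121$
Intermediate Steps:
$G{\left(n \right)} = 6 - \frac{2 n}{3}$ ($G{\left(n \right)} = 6 - \frac{n + n}{3} = 6 - \frac{2 n}{3}$)
$S = 26$ ($S = 2036 - 2010 = 26$)
$B{\left(f,o \right)} = 6$ ($B{\left(f,o \right)} = 6 - 0 = 6 + 0 = 6$)
$U = 36$ ($U = 6^{2} = 36$)
$\frac{S}{-354} + \frac{y}{U} = \frac{26}{-354} + \frac{2743}{36} = 26 \left(- \frac{1}{354}\right) + 2743 \cdot \frac{1}{36} = - \frac{13}{177} + \frac{2743}{36} = \frac{161681}{2124}$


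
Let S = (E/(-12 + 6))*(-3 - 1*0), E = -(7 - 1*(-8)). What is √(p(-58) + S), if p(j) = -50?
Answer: I*√230/2 ≈ 7.5829*I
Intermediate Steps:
E = -15 (E = -(7 + 8) = -1*15 = -15)
S = -15/2 (S = (-15/(-12 + 6))*(-3 - 1*0) = (-15/(-6))*(-3 + 0) = -15*(-⅙)*(-3) = (5/2)*(-3) = -15/2 ≈ -7.5000)
√(p(-58) + S) = √(-50 - 15/2) = √(-115/2) = I*√230/2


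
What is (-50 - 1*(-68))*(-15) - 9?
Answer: -279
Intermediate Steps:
(-50 - 1*(-68))*(-15) - 9 = (-50 + 68)*(-15) - 9 = 18*(-15) - 9 = -270 - 9 = -279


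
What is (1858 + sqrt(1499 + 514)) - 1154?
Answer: 704 + sqrt(2013) ≈ 748.87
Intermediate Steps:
(1858 + sqrt(1499 + 514)) - 1154 = (1858 + sqrt(2013)) - 1154 = 704 + sqrt(2013)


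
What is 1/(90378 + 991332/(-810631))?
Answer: 810631/73262217186 ≈ 1.1065e-5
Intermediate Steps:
1/(90378 + 991332/(-810631)) = 1/(90378 + 991332*(-1/810631)) = 1/(90378 - 991332/810631) = 1/(73262217186/810631) = 810631/73262217186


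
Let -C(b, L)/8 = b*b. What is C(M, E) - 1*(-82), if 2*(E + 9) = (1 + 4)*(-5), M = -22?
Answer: -3790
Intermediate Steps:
E = -43/2 (E = -9 + ((1 + 4)*(-5))/2 = -9 + (5*(-5))/2 = -9 + (1/2)*(-25) = -9 - 25/2 = -43/2 ≈ -21.500)
C(b, L) = -8*b**2 (C(b, L) = -8*b*b = -8*b**2)
C(M, E) - 1*(-82) = -8*(-22)**2 - 1*(-82) = -8*484 + 82 = -3872 + 82 = -3790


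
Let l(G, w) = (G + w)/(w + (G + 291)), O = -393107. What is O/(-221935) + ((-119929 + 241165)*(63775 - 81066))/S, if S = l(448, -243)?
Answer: -9230371380139633/1819867 ≈ -5.0720e+9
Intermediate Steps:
l(G, w) = (G + w)/(291 + G + w) (l(G, w) = (G + w)/(w + (291 + G)) = (G + w)/(291 + G + w))
S = 205/496 (S = (448 - 243)/(291 + 448 - 243) = 205/496 ≈ 0.41331)
O/(-221935) + ((-119929 + 241165)*(63775 - 81066))/S = -393107/(-221935) + ((-119929 + 241165)*(63775 - 81066))/(205/496) = -393107*(-1/221935) + (121236*(-17291))*(496/205) = 393107/221935 - 2096291676*496/205 = 393107/221935 - 1039760671296/205 = -9230371380139633/1819867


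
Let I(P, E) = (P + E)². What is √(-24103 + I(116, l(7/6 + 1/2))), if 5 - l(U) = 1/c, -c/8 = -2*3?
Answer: I*√21812063/48 ≈ 97.299*I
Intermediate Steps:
c = 48 (c = -(-16)*3 = -8*(-6) = 48)
l(U) = 239/48 (l(U) = 5 - 1/48 = 239/48)
I(P, E) = (E + P)²
√(-24103 + I(116, l(7/6 + 1/2))) = √(-24103 + (239/48 + 116)²) = √(-24103 + (5807/48)²) = √(-24103 + 33721249/2304) = √(-21812063/2304) = I*√21812063/48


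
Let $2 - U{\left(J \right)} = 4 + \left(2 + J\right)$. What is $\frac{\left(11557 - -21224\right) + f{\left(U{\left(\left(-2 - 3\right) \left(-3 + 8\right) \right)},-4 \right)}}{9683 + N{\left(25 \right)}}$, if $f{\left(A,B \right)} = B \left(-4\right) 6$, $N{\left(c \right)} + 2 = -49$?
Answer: $\frac{32877}{9632} \approx 3.4133$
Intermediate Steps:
$U{\left(J \right)} = -4 - J$ ($U{\left(J \right)} = 2 - \left(4 + \left(2 + J\right)\right) = 2 - \left(6 + J\right) = -4 - J$)
$N{\left(c \right)} = -51$ ($N{\left(c \right)} = -2 - 49 = -51$)
$f{\left(A,B \right)} = - 24 B$ ($f{\left(A,B \right)} = - 4 B 6 = - 24 B$)
$\frac{\left(11557 - -21224\right) + f{\left(U{\left(\left(-2 - 3\right) \left(-3 + 8\right) \right)},-4 \right)}}{9683 + N{\left(25 \right)}} = \frac{\left(11557 - -21224\right) - -96}{9683 - 51} = \frac{\left(11557 + 21224\right) + 96}{9632} = \left(32781 + 96\right) \frac{1}{9632} = 32877 \cdot \frac{1}{9632} = \frac{32877}{9632}$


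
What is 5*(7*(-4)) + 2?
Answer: -138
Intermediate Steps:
5*(7*(-4)) + 2 = 5*(-28) + 2 = -140 + 2 = -138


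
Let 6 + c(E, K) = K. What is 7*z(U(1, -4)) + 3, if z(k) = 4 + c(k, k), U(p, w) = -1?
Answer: -18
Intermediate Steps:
c(E, K) = -6 + K
z(k) = -2 + k (z(k) = 4 + (-6 + k) = -2 + k)
7*z(U(1, -4)) + 3 = 7*(-2 - 1) + 3 = 7*(-3) + 3 = -21 + 3 = -18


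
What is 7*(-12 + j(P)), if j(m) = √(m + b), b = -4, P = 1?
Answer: -84 + 7*I*√3 ≈ -84.0 + 12.124*I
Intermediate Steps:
j(m) = √(-4 + m) (j(m) = √(m - 4) = √(-4 + m))
7*(-12 + j(P)) = 7*(-12 + √(-4 + 1)) = 7*(-12 + √(-3)) = 7*(-12 + I*√3) = -84 + 7*I*√3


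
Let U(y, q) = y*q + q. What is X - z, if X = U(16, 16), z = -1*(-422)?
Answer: -150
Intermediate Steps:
z = 422
U(y, q) = q + q*y (U(y, q) = q*y + q = q + q*y)
X = 272 (X = 16*(1 + 16) = 16*17 = 272)
X - z = 272 - 1*422 = 272 - 422 = -150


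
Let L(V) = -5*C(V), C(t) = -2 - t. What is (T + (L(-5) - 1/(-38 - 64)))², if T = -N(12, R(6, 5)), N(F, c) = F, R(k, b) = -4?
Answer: 7579009/10404 ≈ 728.47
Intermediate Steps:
T = -12 (T = -1*12 = -12)
L(V) = 10 + 5*V (L(V) = -5*(-2 - V) = 10 + 5*V)
(T + (L(-5) - 1/(-38 - 64)))² = (-12 + ((10 + 5*(-5)) - 1/(-38 - 64)))² = (-12 + ((10 - 25) - 1/(-102)))² = (-12 + (-15 - 1*(-1/102)))² = (-12 + (-15 + 1/102))² = (-12 - 1529/102)² = (-2753/102)² = 7579009/10404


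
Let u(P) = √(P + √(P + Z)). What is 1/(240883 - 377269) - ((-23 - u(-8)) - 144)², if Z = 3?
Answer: -1/136386 - (167 + √(-8 + I*√5))² ≈ -28012.0 - 955.94*I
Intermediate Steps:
u(P) = √(P + √(3 + P)) (u(P) = √(P + √(P + 3)) = √(P + √(3 + P)))
1/(240883 - 377269) - ((-23 - u(-8)) - 144)² = 1/(240883 - 377269) - ((-23 - √(-8 + √(3 - 8))) - 144)² = 1/(-136386) - ((-23 - √(-8 + √(-5))) - 144)² = -1/136386 - ((-23 - √(-8 + I*√5)) - 144)² = -1/136386 - (-167 - √(-8 + I*√5))²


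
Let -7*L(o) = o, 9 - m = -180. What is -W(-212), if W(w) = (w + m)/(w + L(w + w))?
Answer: -161/1060 ≈ -0.15189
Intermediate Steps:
m = 189 (m = 9 - 1*(-180) = 9 + 180 = 189)
L(o) = -o/7
W(w) = 7*(189 + w)/(5*w) (W(w) = (w + 189)/(w - (w + w)/7) = (189 + w)/(w - 2*w/7) = (189 + w)/((5*w/7)) = (189 + w)*(7/(5*w)) = 7*(189 + w)/(5*w))
-W(-212) = -7*(189 - 212)/(5*(-212)) = -7*(-1)*(-23)/(5*212) = -1*161/1060 = -161/1060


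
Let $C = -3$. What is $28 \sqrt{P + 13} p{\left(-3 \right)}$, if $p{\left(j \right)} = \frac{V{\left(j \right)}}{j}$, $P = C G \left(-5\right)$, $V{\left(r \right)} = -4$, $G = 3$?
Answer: $\frac{112 \sqrt{58}}{3} \approx 284.32$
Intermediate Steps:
$P = 45$ ($P = \left(-3\right) 3 \left(-5\right) = \left(-9\right) \left(-5\right) = 45$)
$p{\left(j \right)} = - \frac{4}{j}$
$28 \sqrt{P + 13} p{\left(-3 \right)} = 28 \sqrt{45 + 13} \left(- \frac{4}{-3}\right) = 28 \sqrt{58} \left(\left(-4\right) \left(- \frac{1}{3}\right)\right) = 28 \sqrt{58} \cdot \frac{4}{3} = \frac{112 \sqrt{58}}{3}$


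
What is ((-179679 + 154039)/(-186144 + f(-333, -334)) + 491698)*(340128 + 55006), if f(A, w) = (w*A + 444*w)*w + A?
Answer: 2369565767865846388/12196239 ≈ 1.9429e+11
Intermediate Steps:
f(A, w) = A + w*(444*w + A*w) (f(A, w) = (A*w + 444*w)*w + A = (444*w + A*w)*w + A = w*(444*w + A*w) + A = A + w*(444*w + A*w))
((-179679 + 154039)/(-186144 + f(-333, -334)) + 491698)*(340128 + 55006) = ((-179679 + 154039)/(-186144 + (-333 + 444*(-334)² - 333*(-334)²)) + 491698)*(340128 + 55006) = (-25640/(-186144 + (-333 + 444*111556 - 333*111556)) + 491698)*395134 = (-25640/(-186144 + (-333 + 49530864 - 37148148)) + 491698)*395134 = (-25640/(-186144 + 12382383) + 491698)*395134 = (-25640/12196239 + 491698)*395134 = (5996866298182/12196239)*395134 = 2369565767865846388/12196239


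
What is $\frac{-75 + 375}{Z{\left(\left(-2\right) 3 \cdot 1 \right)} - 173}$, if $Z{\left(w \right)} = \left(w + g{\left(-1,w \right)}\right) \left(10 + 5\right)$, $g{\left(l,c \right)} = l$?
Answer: $- \frac{150}{139} \approx -1.0791$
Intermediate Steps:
$Z{\left(w \right)} = -15 + 15 w$ ($Z{\left(w \right)} = \left(w - 1\right) \left(10 + 5\right) = \left(-1 + w\right) 15 = -15 + 15 w$)
$\frac{-75 + 375}{Z{\left(\left(-2\right) 3 \cdot 1 \right)} - 173} = \frac{-75 + 375}{\left(-15 + 15 \left(-2\right) 3 \cdot 1\right) - 173} = \frac{300}{\left(-15 + 15 \left(\left(-6\right) 1\right)\right) - 173} = \frac{300}{\left(-15 + 15 \left(-6\right)\right) - 173} = \frac{300}{\left(-15 - 90\right) - 173} = \frac{300}{-105 - 173} = \frac{300}{-278} = 300 \left(- \frac{1}{278}\right) = - \frac{150}{139}$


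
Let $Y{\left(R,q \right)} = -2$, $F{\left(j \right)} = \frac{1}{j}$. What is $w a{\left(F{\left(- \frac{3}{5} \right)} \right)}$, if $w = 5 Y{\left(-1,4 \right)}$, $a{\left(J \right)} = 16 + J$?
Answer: $- \frac{430}{3} \approx -143.33$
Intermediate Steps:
$w = -10$ ($w = 5 \left(-2\right) = -10$)
$w a{\left(F{\left(- \frac{3}{5} \right)} \right)} = - 10 \left(16 + \frac{1}{\left(-3\right) \frac{1}{5}}\right) = - 10 \left(16 + \frac{1}{- \frac{3}{5}}\right) = - 10 \left(16 - \frac{5}{3}\right) = \left(-10\right) \frac{43}{3} = - \frac{430}{3}$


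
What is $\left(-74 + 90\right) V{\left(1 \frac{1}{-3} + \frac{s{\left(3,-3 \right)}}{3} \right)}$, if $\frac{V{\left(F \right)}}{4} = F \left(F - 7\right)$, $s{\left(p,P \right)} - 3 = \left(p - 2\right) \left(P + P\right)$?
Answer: $\frac{6400}{9} \approx 711.11$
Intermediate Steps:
$s{\left(p,P \right)} = 3 + 2 P \left(-2 + p\right)$ ($s{\left(p,P \right)} = 3 + \left(p - 2\right) \left(P + P\right) = 3 + \left(-2 + p\right) 2 P = 3 + 2 P \left(-2 + p\right)$)
$V{\left(F \right)} = 4 F \left(-7 + F\right)$ ($V{\left(F \right)} = 4 F \left(F - 7\right) = 4 F \left(-7 + F\right)$)
$\left(-74 + 90\right) V{\left(1 \frac{1}{-3} + \frac{s{\left(3,-3 \right)}}{3} \right)} = \left(-74 + 90\right) 4 \left(1 \frac{1}{-3} + \frac{3 - -12 + 2 \left(-3\right) 3}{3}\right) \left(-7 + \left(1 \frac{1}{-3} + \frac{3 - -12 + 2 \left(-3\right) 3}{3}\right)\right) = 16 \cdot 4 \left(1 \left(- \frac{1}{3}\right) + \left(3 + 12 - 18\right) \frac{1}{3}\right) \left(-7 + \left(1 \left(- \frac{1}{3}\right) + \left(3 + 12 - 18\right) \frac{1}{3}\right)\right) = 16 \cdot 4 \left(- \frac{1}{3} - 1\right) \left(-7 - \frac{4}{3}\right) = 16 \cdot 4 \left(- \frac{4}{3}\right) \left(-7 - \frac{4}{3}\right) = 16 \cdot 4 \left(- \frac{4}{3}\right) \left(- \frac{25}{3}\right) = 16 \cdot \frac{400}{9} = \frac{6400}{9}$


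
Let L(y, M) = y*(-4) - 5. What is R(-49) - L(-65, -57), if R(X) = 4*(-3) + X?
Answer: -316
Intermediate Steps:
L(y, M) = -5 - 4*y (L(y, M) = -4*y - 5 = -5 - 4*y)
R(X) = -12 + X
R(-49) - L(-65, -57) = (-12 - 49) - (-5 - 4*(-65)) = -61 - (-5 + 260) = -61 - 1*255 = -61 - 255 = -316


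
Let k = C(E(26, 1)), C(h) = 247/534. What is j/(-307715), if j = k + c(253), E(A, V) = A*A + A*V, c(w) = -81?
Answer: 43007/164319810 ≈ 0.00026173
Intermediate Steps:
E(A, V) = A² + A*V
C(h) = 247/534 (C(h) = 247*(1/534) = 247/534)
k = 247/534 ≈ 0.46255
j = -43007/534 (j = 247/534 - 81 = -43007/534 ≈ -80.537)
j/(-307715) = -43007/534/(-307715) = -43007/534*(-1/307715) = 43007/164319810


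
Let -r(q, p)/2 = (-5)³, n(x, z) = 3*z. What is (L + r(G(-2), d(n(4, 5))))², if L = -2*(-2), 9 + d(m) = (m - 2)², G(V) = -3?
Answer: 64516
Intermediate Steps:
d(m) = -9 + (-2 + m)² (d(m) = -9 + (m - 2)² = -9 + (-2 + m)²)
L = 4
r(q, p) = 250 (r(q, p) = -2*(-5)³ = -2*(-125) = 250)
(L + r(G(-2), d(n(4, 5))))² = (4 + 250)² = 254² = 64516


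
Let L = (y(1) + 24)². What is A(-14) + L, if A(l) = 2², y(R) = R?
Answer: 629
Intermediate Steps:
A(l) = 4
L = 625 (L = (1 + 24)² = 25² = 625)
A(-14) + L = 4 + 625 = 629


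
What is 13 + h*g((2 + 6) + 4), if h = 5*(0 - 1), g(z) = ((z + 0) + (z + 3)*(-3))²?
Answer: -5432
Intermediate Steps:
g(z) = (-9 - 2*z)² (g(z) = (z + (3 + z)*(-3))² = (z + (-9 - 3*z))² = (-9 - 2*z)²)
h = -5 (h = 5*(-1) = -5)
13 + h*g((2 + 6) + 4) = 13 - 5*(9 + 2*((2 + 6) + 4))² = 13 - 5*(9 + 2*(8 + 4))² = 13 - 5*(9 + 2*12)² = 13 - 5*(9 + 24)² = 13 - 5*33² = 13 - 5*1089 = 13 - 5445 = -5432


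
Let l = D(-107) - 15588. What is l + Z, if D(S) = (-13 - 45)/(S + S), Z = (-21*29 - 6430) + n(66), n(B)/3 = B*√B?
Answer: -2421060/107 + 198*√66 ≈ -21018.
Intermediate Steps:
n(B) = 3*B^(3/2) (n(B) = 3*(B*√B) = 3*B^(3/2))
Z = -7039 + 198*√66 (Z = (-21*29 - 6430) + 3*66^(3/2) = (-609 - 6430) + 3*(66*√66) = -7039 + 198*√66 ≈ -5430.4)
D(S) = -29/S (D(S) = -58*1/(2*S) = -29/S)
l = -1667887/107 (l = -29/(-107) - 15588 = -29*(-1/107) - 15588 = 29/107 - 15588 = -1667887/107 ≈ -15588.)
l + Z = -1667887/107 + (-7039 + 198*√66) = -2421060/107 + 198*√66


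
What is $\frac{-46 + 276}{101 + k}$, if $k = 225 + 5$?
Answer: $\frac{230}{331} \approx 0.69486$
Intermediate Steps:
$k = 230$
$\frac{-46 + 276}{101 + k} = \frac{-46 + 276}{101 + 230} = \frac{230}{331}$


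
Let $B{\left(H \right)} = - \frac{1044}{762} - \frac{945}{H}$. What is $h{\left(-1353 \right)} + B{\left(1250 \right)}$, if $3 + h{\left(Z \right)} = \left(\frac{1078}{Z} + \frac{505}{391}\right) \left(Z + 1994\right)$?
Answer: $\frac{476483314721}{1526952750} \approx 312.05$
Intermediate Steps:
$h{\left(Z \right)} = -3 + \left(1994 + Z\right) \left(\frac{505}{391} + \frac{1078}{Z}\right)$ ($h{\left(Z \right)} = -3 + \left(\frac{1078}{Z} + \frac{505}{391}\right) \left(Z + 1994\right) = -3 + \left(\frac{1078}{Z} + 505 \cdot \frac{1}{391}\right) \left(1994 + Z\right) = -3 + \left(\frac{1078}{Z} + \frac{505}{391}\right) \left(1994 + Z\right) = -3 + \left(\frac{505}{391} + \frac{1078}{Z}\right) \left(1994 + Z\right) = -3 + \left(1994 + Z\right) \left(\frac{505}{391} + \frac{1078}{Z}\right)$)
$B{\left(H \right)} = - \frac{174}{127} - \frac{945}{H}$ ($B{\left(H \right)} = \left(-1044\right) \frac{1}{762} - \frac{945}{H} = - \frac{174}{127} - \frac{945}{H}$)
$h{\left(-1353 \right)} + B{\left(1250 \right)} = \left(\frac{1427295}{391} + \frac{2149532}{-1353} + \frac{505}{391} \left(-1353\right)\right) - \left(\frac{174}{127} + \frac{945}{1250}\right) = \left(\frac{1427295}{391} + 2149532 \left(- \frac{1}{1353}\right) - \frac{683265}{391}\right) - \frac{67503}{31750} = \left(\frac{1427295}{391} - \frac{195412}{123} - \frac{683265}{391}\right) - \frac{67503}{31750} = \frac{15109598}{48093} - \frac{67503}{31750} = \frac{476483314721}{1526952750}$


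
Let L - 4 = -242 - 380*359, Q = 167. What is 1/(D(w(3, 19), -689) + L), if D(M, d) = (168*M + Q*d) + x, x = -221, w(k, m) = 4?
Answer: -1/251270 ≈ -3.9798e-6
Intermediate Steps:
D(M, d) = -221 + 167*d + 168*M (D(M, d) = (168*M + 167*d) - 221 = (167*d + 168*M) - 221 = -221 + 167*d + 168*M)
L = -136658 (L = 4 + (-242 - 380*359) = 4 + (-242 - 136420) = 4 - 136662 = -136658)
1/(D(w(3, 19), -689) + L) = 1/((-221 + 167*(-689) + 168*4) - 136658) = 1/((-221 - 115063 + 672) - 136658) = 1/(-114612 - 136658) = 1/(-251270) = -1/251270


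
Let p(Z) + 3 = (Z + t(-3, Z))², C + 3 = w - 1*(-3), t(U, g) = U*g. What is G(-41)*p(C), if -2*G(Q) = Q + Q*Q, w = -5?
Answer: -79540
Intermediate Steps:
G(Q) = -Q/2 - Q²/2 (G(Q) = -(Q + Q*Q)/2 = -(Q + Q²)/2 = -Q/2 - Q²/2)
C = -5 (C = -3 + (-5 - 1*(-3)) = -3 + (-5 + 3) = -3 - 2 = -5)
p(Z) = -3 + 4*Z² (p(Z) = -3 + (Z - 3*Z)² = -3 + (-2*Z)² = -3 + 4*Z²)
G(-41)*p(C) = (-½*(-41)*(1 - 41))*(-3 + 4*(-5)²) = (-½*(-41)*(-40))*(-3 + 4*25) = -820*(-3 + 100) = -820*97 = -79540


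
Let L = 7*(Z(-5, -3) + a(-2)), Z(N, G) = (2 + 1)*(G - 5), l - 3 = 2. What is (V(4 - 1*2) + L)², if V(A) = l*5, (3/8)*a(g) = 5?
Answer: 22201/9 ≈ 2466.8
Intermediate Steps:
l = 5 (l = 3 + 2 = 5)
Z(N, G) = -15 + 3*G (Z(N, G) = 3*(-5 + G) = -15 + 3*G)
a(g) = 40/3 (a(g) = (8/3)*5 = 40/3)
V(A) = 25 (V(A) = 5*5 = 25)
L = -224/3 (L = 7*((-15 + 3*(-3)) + 40/3) = 7*((-15 - 9) + 40/3) = 7*(-24 + 40/3) = 7*(-32/3) = -224/3 ≈ -74.667)
(V(4 - 1*2) + L)² = (25 - 224/3)² = (-149/3)² = 22201/9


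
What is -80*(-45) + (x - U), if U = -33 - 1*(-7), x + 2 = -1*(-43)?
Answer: 3667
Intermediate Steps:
x = 41 (x = -2 - 1*(-43) = -2 + 43 = 41)
U = -26 (U = -33 + 7 = -26)
-80*(-45) + (x - U) = -80*(-45) + (41 - 1*(-26)) = 3600 + (41 + 26) = 3600 + 67 = 3667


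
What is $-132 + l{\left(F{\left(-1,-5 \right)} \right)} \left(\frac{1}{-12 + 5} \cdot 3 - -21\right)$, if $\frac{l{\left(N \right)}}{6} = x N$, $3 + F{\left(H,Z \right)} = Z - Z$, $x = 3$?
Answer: $- \frac{8700}{7} \approx -1242.9$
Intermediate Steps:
$F{\left(H,Z \right)} = -3$ ($F{\left(H,Z \right)} = -3 + \left(Z - Z\right) = -3 + 0 = -3$)
$l{\left(N \right)} = 18 N$ ($l{\left(N \right)} = 6 \cdot 3 N = 18 N$)
$-132 + l{\left(F{\left(-1,-5 \right)} \right)} \left(\frac{1}{-12 + 5} \cdot 3 - -21\right) = -132 + 18 \left(-3\right) \left(\frac{1}{-12 + 5} \cdot 3 - -21\right) = -132 - 54 \left(\frac{1}{-7} \cdot 3 + 21\right) = -132 - 54 \left(\left(- \frac{1}{7}\right) 3 + 21\right) = -132 - 54 \left(- \frac{3}{7} + 21\right) = -132 - \frac{7776}{7} = - \frac{8700}{7}$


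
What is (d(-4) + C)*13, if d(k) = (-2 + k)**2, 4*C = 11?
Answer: 2015/4 ≈ 503.75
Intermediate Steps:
C = 11/4 (C = (1/4)*11 = 11/4 ≈ 2.7500)
(d(-4) + C)*13 = ((-2 - 4)**2 + 11/4)*13 = ((-6)**2 + 11/4)*13 = (36 + 11/4)*13 = (155/4)*13 = 2015/4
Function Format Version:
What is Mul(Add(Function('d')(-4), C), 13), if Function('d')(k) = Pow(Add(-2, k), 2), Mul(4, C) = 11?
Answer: Rational(2015, 4) ≈ 503.75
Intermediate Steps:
C = Rational(11, 4) (C = Mul(Rational(1, 4), 11) = Rational(11, 4) ≈ 2.7500)
Mul(Add(Function('d')(-4), C), 13) = Mul(Add(Pow(Add(-2, -4), 2), Rational(11, 4)), 13) = Mul(Add(Pow(-6, 2), Rational(11, 4)), 13) = Mul(Add(36, Rational(11, 4)), 13) = Mul(Rational(155, 4), 13) = Rational(2015, 4)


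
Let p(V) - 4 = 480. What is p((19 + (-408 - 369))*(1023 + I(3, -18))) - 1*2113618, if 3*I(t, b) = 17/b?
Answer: -2113134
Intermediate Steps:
I(t, b) = 17/(3*b) (I(t, b) = (17/b)/3 = 17/(3*b))
p(V) = 484 (p(V) = 4 + 480 = 484)
p((19 + (-408 - 369))*(1023 + I(3, -18))) - 1*2113618 = 484 - 1*2113618 = 484 - 2113618 = -2113134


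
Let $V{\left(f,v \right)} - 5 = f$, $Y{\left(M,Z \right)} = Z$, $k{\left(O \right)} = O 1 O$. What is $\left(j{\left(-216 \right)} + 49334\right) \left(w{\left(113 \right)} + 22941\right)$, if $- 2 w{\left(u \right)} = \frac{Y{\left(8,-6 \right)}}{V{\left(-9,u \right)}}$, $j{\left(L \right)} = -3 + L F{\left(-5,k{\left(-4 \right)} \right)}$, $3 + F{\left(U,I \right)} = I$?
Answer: $\frac{4268997003}{4} \approx 1.0672 \cdot 10^{9}$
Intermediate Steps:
$k{\left(O \right)} = O^{2}$ ($k{\left(O \right)} = O O = O^{2}$)
$V{\left(f,v \right)} = 5 + f$
$F{\left(U,I \right)} = -3 + I$
$j{\left(L \right)} = -3 + 13 L$ ($j{\left(L \right)} = -3 + L \left(-3 + \left(-4\right)^{2}\right) = -3 + L \left(-3 + 16\right) = -3 + L 13 = -3 + 13 L$)
$w{\left(u \right)} = - \frac{3}{4}$ ($w{\left(u \right)} = - \frac{\left(-6\right) \frac{1}{5 - 9}}{2} = - \frac{\left(-6\right) \frac{1}{-4}}{2} = - \frac{\left(-6\right) \left(- \frac{1}{4}\right)}{2} = \left(- \frac{1}{2}\right) \frac{3}{2} = - \frac{3}{4}$)
$\left(j{\left(-216 \right)} + 49334\right) \left(w{\left(113 \right)} + 22941\right) = \left(\left(-3 + 13 \left(-216\right)\right) + 49334\right) \left(- \frac{3}{4} + 22941\right) = \left(\left(-3 - 2808\right) + 49334\right) \frac{91761}{4} = \left(-2811 + 49334\right) \frac{91761}{4} = 46523 \cdot \frac{91761}{4} = \frac{4268997003}{4}$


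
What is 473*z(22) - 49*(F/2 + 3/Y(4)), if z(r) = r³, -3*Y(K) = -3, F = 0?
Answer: 5036357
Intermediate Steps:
Y(K) = 1 (Y(K) = -⅓*(-3) = 1)
473*z(22) - 49*(F/2 + 3/Y(4)) = 473*22³ - 49*(0/2 + 3/1) = 473*10648 - 49*(0*(½) + 3*1) = 5036504 - 49*(0 + 3) = 5036504 - 49*3 = 5036504 - 147 = 5036357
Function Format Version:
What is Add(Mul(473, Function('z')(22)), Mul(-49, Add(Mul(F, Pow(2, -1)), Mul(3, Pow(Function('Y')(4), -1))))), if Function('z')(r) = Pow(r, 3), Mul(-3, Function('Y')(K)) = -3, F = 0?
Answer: 5036357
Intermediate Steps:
Function('Y')(K) = 1 (Function('Y')(K) = Mul(Rational(-1, 3), -3) = 1)
Add(Mul(473, Function('z')(22)), Mul(-49, Add(Mul(F, Pow(2, -1)), Mul(3, Pow(Function('Y')(4), -1))))) = Add(Mul(473, Pow(22, 3)), Mul(-49, Add(Mul(0, Pow(2, -1)), Mul(3, Pow(1, -1))))) = Add(Mul(473, 10648), Mul(-49, Add(Mul(0, Rational(1, 2)), Mul(3, 1)))) = Add(5036504, Mul(-49, Add(0, 3))) = Add(5036504, Mul(-49, 3)) = Add(5036504, -147) = 5036357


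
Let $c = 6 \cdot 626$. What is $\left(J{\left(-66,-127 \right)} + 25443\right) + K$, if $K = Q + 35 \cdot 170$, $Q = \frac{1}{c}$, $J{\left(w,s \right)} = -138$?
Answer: $\frac{117393781}{3756} \approx 31255.0$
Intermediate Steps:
$c = 3756$
$Q = \frac{1}{3756} \approx 0.00026624$
$K = \frac{22348201}{3756}$ ($K = \frac{1}{3756} + 35 \cdot 170 = \frac{1}{3756} + 5950 = \frac{22348201}{3756} \approx 5950.0$)
$\left(J{\left(-66,-127 \right)} + 25443\right) + K = \left(-138 + 25443\right) + \frac{22348201}{3756} = 25305 + \frac{22348201}{3756} = \frac{117393781}{3756}$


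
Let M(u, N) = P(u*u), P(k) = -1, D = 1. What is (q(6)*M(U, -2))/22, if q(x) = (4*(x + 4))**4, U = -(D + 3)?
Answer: -1280000/11 ≈ -1.1636e+5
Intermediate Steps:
U = -4 (U = -(1 + 3) = -1*4 = -4)
M(u, N) = -1
q(x) = (16 + 4*x)**4 (q(x) = (4*(4 + x))**4 = (16 + 4*x)**4)
(q(6)*M(U, -2))/22 = ((256*(4 + 6)**4)*(-1))/22 = ((256*10**4)*(-1))*(1/22) = ((256*10000)*(-1))*(1/22) = (2560000*(-1))*(1/22) = -2560000*1/22 = -1280000/11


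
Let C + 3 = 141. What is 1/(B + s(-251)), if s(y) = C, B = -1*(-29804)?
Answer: 1/29942 ≈ 3.3398e-5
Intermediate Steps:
C = 138 (C = -3 + 141 = 138)
B = 29804
s(y) = 138
1/(B + s(-251)) = 1/(29804 + 138) = 1/29942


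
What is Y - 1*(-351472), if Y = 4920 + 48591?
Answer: 404983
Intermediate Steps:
Y = 53511
Y - 1*(-351472) = 53511 - 1*(-351472) = 53511 + 351472 = 404983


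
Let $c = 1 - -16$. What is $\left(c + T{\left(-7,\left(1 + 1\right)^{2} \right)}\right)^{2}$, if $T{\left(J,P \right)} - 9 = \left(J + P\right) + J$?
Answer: $256$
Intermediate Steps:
$T{\left(J,P \right)} = 9 + P + 2 J$ ($T{\left(J,P \right)} = 9 + \left(\left(J + P\right) + J\right) = 9 + \left(P + 2 J\right) = 9 + P + 2 J$)
$c = 17$ ($c = 1 + 16 = 17$)
$\left(c + T{\left(-7,\left(1 + 1\right)^{2} \right)}\right)^{2} = \left(17 + \left(9 + \left(1 + 1\right)^{2} + 2 \left(-7\right)\right)\right)^{2} = \left(17 + \left(9 + 2^{2} - 14\right)\right)^{2} = \left(17 + \left(9 + 4 - 14\right)\right)^{2} = \left(17 - 1\right)^{2} = 16^{2} = 256$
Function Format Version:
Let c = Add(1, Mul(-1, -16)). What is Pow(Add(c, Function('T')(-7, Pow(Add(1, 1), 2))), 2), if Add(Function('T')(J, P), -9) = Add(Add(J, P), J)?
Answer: 256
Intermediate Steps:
Function('T')(J, P) = Add(9, P, Mul(2, J)) (Function('T')(J, P) = Add(9, Add(Add(J, P), J)) = Add(9, Add(P, Mul(2, J))) = Add(9, P, Mul(2, J)))
c = 17 (c = Add(1, 16) = 17)
Pow(Add(c, Function('T')(-7, Pow(Add(1, 1), 2))), 2) = Pow(Add(17, Add(9, Pow(Add(1, 1), 2), Mul(2, -7))), 2) = Pow(Add(17, Add(9, Pow(2, 2), -14)), 2) = Pow(Add(17, Add(9, 4, -14)), 2) = Pow(Add(17, -1), 2) = Pow(16, 2) = 256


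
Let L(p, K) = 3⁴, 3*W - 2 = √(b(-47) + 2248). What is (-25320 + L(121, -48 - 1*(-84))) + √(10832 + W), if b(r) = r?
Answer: -25239 + √(97494 + 3*√2201)/3 ≈ -25135.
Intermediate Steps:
W = ⅔ + √2201/3 (W = ⅔ + √(-47 + 2248)/3 = ⅔ + √2201/3 ≈ 16.305)
L(p, K) = 81
(-25320 + L(121, -48 - 1*(-84))) + √(10832 + W) = (-25320 + 81) + √(10832 + (⅔ + √2201/3)) = -25239 + √(32498/3 + √2201/3)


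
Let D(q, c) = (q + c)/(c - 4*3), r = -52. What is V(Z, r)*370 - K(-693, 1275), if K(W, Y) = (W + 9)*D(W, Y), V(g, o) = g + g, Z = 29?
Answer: 9167356/421 ≈ 21775.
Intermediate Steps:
V(g, o) = 2*g
D(q, c) = (c + q)/(-12 + c) (D(q, c) = (c + q)/(c - 12) = (c + q)/(-12 + c))
K(W, Y) = (9 + W)*(W + Y)/(-12 + Y) (K(W, Y) = (W + 9)*((Y + W)/(-12 + Y)) = (9 + W)*((W + Y)/(-12 + Y)) = (9 + W)*(W + Y)/(-12 + Y))
V(Z, r)*370 - K(-693, 1275) = (2*29)*370 - (9 - 693)*(-693 + 1275)/(-12 + 1275) = 58*370 - (-684)*582/1263 = 21460 - (-684)*582/1263 = 21460 - 1*(-132696/421) = 21460 + 132696/421 = 9167356/421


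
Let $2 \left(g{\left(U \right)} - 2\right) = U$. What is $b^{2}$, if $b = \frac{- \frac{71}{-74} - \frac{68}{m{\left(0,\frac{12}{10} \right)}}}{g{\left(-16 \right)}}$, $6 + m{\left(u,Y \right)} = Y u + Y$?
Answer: $\frac{2819041}{443556} \approx 6.3555$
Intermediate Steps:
$g{\left(U \right)} = 2 + \frac{U}{2}$
$m{\left(u,Y \right)} = -6 + Y + Y u$ ($m{\left(u,Y \right)} = -6 + \left(Y u + Y\right) = -6 + \left(Y + Y u\right) = -6 + Y + Y u$)
$b = - \frac{1679}{666}$ ($b = \frac{- \frac{71}{-74} - \frac{68}{-6 + \frac{12}{10} + \frac{12}{10} \cdot 0}}{2 + \frac{1}{2} \left(-16\right)} = \frac{\left(-71\right) \left(- \frac{1}{74}\right) - \frac{68}{-6 + 12 \cdot \frac{1}{10} + 12 \cdot \frac{1}{10} \cdot 0}}{2 - 8} = \frac{\frac{71}{74} - \frac{68}{-6 + \frac{6}{5} + \frac{6}{5} \cdot 0}}{-6} = \left(\frac{71}{74} - \frac{68}{-6 + \frac{6}{5} + 0}\right) \left(- \frac{1}{6}\right) = \left(\frac{71}{74} - \frac{68}{- \frac{24}{5}}\right) \left(- \frac{1}{6}\right) = \left(\frac{71}{74} - - \frac{85}{6}\right) \left(- \frac{1}{6}\right) = \left(\frac{71}{74} + \frac{85}{6}\right) \left(- \frac{1}{6}\right) = \frac{1679}{111} \left(- \frac{1}{6}\right) = - \frac{1679}{666} \approx -2.521$)
$b^{2} = \left(- \frac{1679}{666}\right)^{2} = \frac{2819041}{443556}$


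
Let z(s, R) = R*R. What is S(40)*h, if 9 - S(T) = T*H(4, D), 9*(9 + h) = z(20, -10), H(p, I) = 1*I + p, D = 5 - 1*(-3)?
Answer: -2983/3 ≈ -994.33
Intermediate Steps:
D = 8 (D = 5 + 3 = 8)
z(s, R) = R**2
H(p, I) = I + p
h = 19/9 (h = -9 + (1/9)*(-10)**2 = -9 + (1/9)*100 = -9 + 100/9 = 19/9 ≈ 2.1111)
S(T) = 9 - 12*T (S(T) = 9 - T*(8 + 4) = 9 - T*12 = 9 - 12*T)
S(40)*h = (9 - 12*40)*(19/9) = (9 - 480)*(19/9) = -471*19/9 = -2983/3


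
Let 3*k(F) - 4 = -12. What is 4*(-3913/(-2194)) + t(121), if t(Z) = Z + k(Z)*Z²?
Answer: -128067727/3291 ≈ -38915.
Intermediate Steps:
k(F) = -8/3 (k(F) = 4/3 + (⅓)*(-12) = 4/3 - 4 = -8/3)
t(Z) = Z - 8*Z²/3
4*(-3913/(-2194)) + t(121) = 4*(-3913/(-2194)) + (⅓)*121*(3 - 8*121) = 4*(-3913*(-1/2194)) + (⅓)*121*(3 - 968) = 4*(3913/2194) + (⅓)*121*(-965) = 7826/1097 - 116765/3 = -128067727/3291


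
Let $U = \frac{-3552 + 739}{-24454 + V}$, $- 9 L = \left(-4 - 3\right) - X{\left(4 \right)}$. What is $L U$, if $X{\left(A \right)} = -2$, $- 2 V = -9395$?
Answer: $\frac{28130}{355617} \approx 0.079102$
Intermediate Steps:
$V = \frac{9395}{2}$ ($V = \left(- \frac{1}{2}\right) \left(-9395\right) = \frac{9395}{2} \approx 4697.5$)
$L = \frac{5}{9}$ ($L = - \frac{\left(-4 - 3\right) - -2}{9} = - \frac{-7 + 2}{9} = \left(- \frac{1}{9}\right) \left(-5\right) = \frac{5}{9} \approx 0.55556$)
$U = \frac{5626}{39513}$ ($U = \frac{-3552 + 739}{-24454 + \frac{9395}{2}} = - \frac{2813}{- \frac{39513}{2}} = \left(-2813\right) \left(- \frac{2}{39513}\right) = \frac{5626}{39513} \approx 0.14238$)
$L U = \frac{5}{9} \cdot \frac{5626}{39513} = \frac{28130}{355617}$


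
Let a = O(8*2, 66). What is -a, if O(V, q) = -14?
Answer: 14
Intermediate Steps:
a = -14
-a = -1*(-14) = 14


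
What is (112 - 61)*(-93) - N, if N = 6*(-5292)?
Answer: 27009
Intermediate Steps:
N = -31752
(112 - 61)*(-93) - N = (112 - 61)*(-93) - 1*(-31752) = 51*(-93) + 31752 = -4743 + 31752 = 27009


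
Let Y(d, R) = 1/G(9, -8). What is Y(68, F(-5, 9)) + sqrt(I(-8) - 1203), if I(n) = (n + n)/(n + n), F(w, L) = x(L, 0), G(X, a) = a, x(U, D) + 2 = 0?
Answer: -1/8 + I*sqrt(1202) ≈ -0.125 + 34.67*I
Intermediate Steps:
x(U, D) = -2 (x(U, D) = -2 + 0 = -2)
F(w, L) = -2
I(n) = 1 (I(n) = (2*n)/((2*n)) = (2*n)*(1/(2*n)) = 1)
Y(d, R) = -1/8 (Y(d, R) = 1/(-8) = -1/8)
Y(68, F(-5, 9)) + sqrt(I(-8) - 1203) = -1/8 + sqrt(1 - 1203) = -1/8 + sqrt(-1202) = -1/8 + I*sqrt(1202)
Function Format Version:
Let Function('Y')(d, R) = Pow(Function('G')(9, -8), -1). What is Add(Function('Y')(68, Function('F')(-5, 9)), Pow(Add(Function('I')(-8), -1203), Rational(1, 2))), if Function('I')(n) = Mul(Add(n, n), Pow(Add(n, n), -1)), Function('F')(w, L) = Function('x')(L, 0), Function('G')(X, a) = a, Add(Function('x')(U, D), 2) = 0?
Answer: Add(Rational(-1, 8), Mul(I, Pow(1202, Rational(1, 2)))) ≈ Add(-0.12500, Mul(34.670, I))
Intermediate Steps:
Function('x')(U, D) = -2 (Function('x')(U, D) = Add(-2, 0) = -2)
Function('F')(w, L) = -2
Function('I')(n) = 1 (Function('I')(n) = Mul(Mul(2, n), Pow(Mul(2, n), -1)) = Mul(Mul(2, n), Mul(Rational(1, 2), Pow(n, -1))) = 1)
Function('Y')(d, R) = Rational(-1, 8) (Function('Y')(d, R) = Pow(-8, -1) = Rational(-1, 8))
Add(Function('Y')(68, Function('F')(-5, 9)), Pow(Add(Function('I')(-8), -1203), Rational(1, 2))) = Add(Rational(-1, 8), Pow(Add(1, -1203), Rational(1, 2))) = Add(Rational(-1, 8), Pow(-1202, Rational(1, 2))) = Add(Rational(-1, 8), Mul(I, Pow(1202, Rational(1, 2))))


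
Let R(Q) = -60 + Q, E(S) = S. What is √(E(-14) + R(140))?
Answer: √66 ≈ 8.1240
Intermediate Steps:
√(E(-14) + R(140)) = √(-14 + (-60 + 140)) = √(-14 + 80) = √66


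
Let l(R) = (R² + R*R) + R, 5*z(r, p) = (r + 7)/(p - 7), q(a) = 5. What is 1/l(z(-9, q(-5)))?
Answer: 25/7 ≈ 3.5714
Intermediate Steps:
z(r, p) = (7 + r)/(5*(-7 + p)) (z(r, p) = ((r + 7)/(p - 7))/5 = ((7 + r)/(-7 + p))/5 = (7 + r)/(5*(-7 + p)))
l(R) = R + 2*R² (l(R) = (R² + R²) + R = 2*R² + R = R + 2*R²)
1/l(z(-9, q(-5))) = 1/(((7 - 9)/(5*(-7 + 5)))*(1 + 2*((7 - 9)/(5*(-7 + 5))))) = 1/(((⅕)*(-2)/(-2))*(1 + 2*((⅕)*(-2)/(-2)))) = 1/(((⅕)*(-½)*(-2))*(1 + 2*((⅕)*(-½)*(-2)))) = 1/((1 + 2*(⅕))/5) = 1/((1 + ⅖)/5) = 1/((⅕)*(7/5)) = 1/(7/25) = 25/7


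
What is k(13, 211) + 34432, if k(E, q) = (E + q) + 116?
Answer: 34772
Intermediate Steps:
k(E, q) = 116 + E + q
k(13, 211) + 34432 = (116 + 13 + 211) + 34432 = 340 + 34432 = 34772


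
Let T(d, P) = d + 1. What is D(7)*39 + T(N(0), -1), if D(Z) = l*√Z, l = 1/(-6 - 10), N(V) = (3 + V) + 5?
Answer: 9 - 39*√7/16 ≈ 2.5510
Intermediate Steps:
N(V) = 8 + V
T(d, P) = 1 + d
l = -1/16 (l = 1/(-16) = -1/16 ≈ -0.062500)
D(Z) = -√Z/16
D(7)*39 + T(N(0), -1) = -√7/16*39 + (1 + (8 + 0)) = -39*√7/16 + (1 + 8) = -39*√7/16 + 9 = 9 - 39*√7/16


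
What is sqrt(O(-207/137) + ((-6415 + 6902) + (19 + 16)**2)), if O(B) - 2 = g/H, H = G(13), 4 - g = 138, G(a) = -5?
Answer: 16*sqrt(170)/5 ≈ 41.723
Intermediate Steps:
g = -134 (g = 4 - 1*138 = 4 - 138 = -134)
H = -5
O(B) = 144/5 (O(B) = 2 - 134/(-5) = 2 - 134*(-1/5) = 2 + 134/5 = 144/5)
sqrt(O(-207/137) + ((-6415 + 6902) + (19 + 16)**2)) = sqrt(144/5 + ((-6415 + 6902) + (19 + 16)**2)) = sqrt(144/5 + (487 + 35**2)) = sqrt(144/5 + (487 + 1225)) = sqrt(144/5 + 1712) = sqrt(8704/5) = 16*sqrt(170)/5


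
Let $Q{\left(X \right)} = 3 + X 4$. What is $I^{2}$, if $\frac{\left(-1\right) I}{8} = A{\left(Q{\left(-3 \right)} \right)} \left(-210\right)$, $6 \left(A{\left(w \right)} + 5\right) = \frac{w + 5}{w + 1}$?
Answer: $68227600$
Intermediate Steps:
$Q{\left(X \right)} = 3 + 4 X$
$A{\left(w \right)} = -5 + \frac{5 + w}{6 \left(1 + w\right)}$ ($A{\left(w \right)} = -5 + \frac{\left(w + 5\right) \frac{1}{w + 1}}{6} = -5 + \frac{\left(5 + w\right) \frac{1}{1 + w}}{6} = -5 + \frac{\frac{1}{1 + w} \left(5 + w\right)}{6} = -5 + \frac{5 + w}{6 \left(1 + w\right)}$)
$I = -8260$ ($I = - 8 \frac{-25 - 29 \left(3 + 4 \left(-3\right)\right)}{6 \left(1 + \left(3 + 4 \left(-3\right)\right)\right)} \left(-210\right) = - 8 \frac{-25 - 29 \left(3 - 12\right)}{6 \left(1 + \left(3 - 12\right)\right)} \left(-210\right) = - 8 \frac{-25 - -261}{6 \left(1 - 9\right)} \left(-210\right) = - 8 \frac{-25 + 261}{6 \left(-8\right)} \left(-210\right) = - 8 \cdot \frac{1}{6} \left(- \frac{1}{8}\right) 236 \left(-210\right) = - 8 \left(\left(- \frac{59}{12}\right) \left(-210\right)\right) = \left(-8\right) \frac{2065}{2} = -8260$)
$I^{2} = \left(-8260\right)^{2} = 68227600$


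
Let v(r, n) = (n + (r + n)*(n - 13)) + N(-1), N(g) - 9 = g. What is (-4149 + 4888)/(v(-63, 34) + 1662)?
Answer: 739/1095 ≈ 0.67489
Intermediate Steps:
N(g) = 9 + g
v(r, n) = 8 + n + (-13 + n)*(n + r) (v(r, n) = (n + (r + n)*(n - 13)) + (9 - 1) = (n + (n + r)*(-13 + n)) + 8 = (n + (-13 + n)*(n + r)) + 8 = 8 + n + (-13 + n)*(n + r))
(-4149 + 4888)/(v(-63, 34) + 1662) = (-4149 + 4888)/((8 + 34² - 13*(-63) - 12*34 + 34*(-63)) + 1662) = 739/((8 + 1156 + 819 - 408 - 2142) + 1662) = 739/(-567 + 1662) = 739/1095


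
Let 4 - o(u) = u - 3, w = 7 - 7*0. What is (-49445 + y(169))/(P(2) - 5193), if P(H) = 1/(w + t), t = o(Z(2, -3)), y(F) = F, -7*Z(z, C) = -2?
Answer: 4730496/498521 ≈ 9.4891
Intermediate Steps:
w = 7 (w = 7 + 0 = 7)
Z(z, C) = 2/7 (Z(z, C) = -⅐*(-2) = 2/7)
o(u) = 7 - u (o(u) = 4 - (u - 3) = 4 - (-3 + u) = 4 + (3 - u) = 7 - u)
t = 47/7 (t = 7 - 1*2/7 = 7 - 2/7 = 47/7 ≈ 6.7143)
P(H) = 7/96 (P(H) = 1/(7 + 47/7) = 1/(96/7) = 7/96)
(-49445 + y(169))/(P(2) - 5193) = (-49445 + 169)/(7/96 - 5193) = -49276/(-498521/96) = -49276*(-96/498521) = 4730496/498521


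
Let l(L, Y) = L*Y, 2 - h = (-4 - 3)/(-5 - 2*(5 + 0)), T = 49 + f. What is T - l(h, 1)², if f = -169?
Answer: -27529/225 ≈ -122.35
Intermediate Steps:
T = -120 (T = 49 - 169 = -120)
h = 23/15 (h = 2 - (-4 - 3)/(-5 - 2*(5 + 0)) = 2 - (-7)/(-5 - 2*5) = 2 - (-7)/(-5 - 10) = 2 - (-7)/(-15) = 2 - (-7)*(-1)/15 = 2 - 1*7/15 = 2 - 7/15 = 23/15 ≈ 1.5333)
T - l(h, 1)² = -120 - ((23/15)*1)² = -120 - (23/15)² = -120 - 1*529/225 = -120 - 529/225 = -27529/225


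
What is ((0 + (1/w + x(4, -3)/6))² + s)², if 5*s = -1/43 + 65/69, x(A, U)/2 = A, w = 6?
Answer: 20856847561/3521235600 ≈ 5.9232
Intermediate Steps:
x(A, U) = 2*A
s = 2726/14835 (s = (-1/43 + 65/69)/5 = (⅕)*(2726/2967) = 2726/14835 ≈ 0.18375)
((0 + (1/w + x(4, -3)/6))² + s)² = ((0 + (1/6 + (2*4)/6))² + 2726/14835)² = ((0 + (1*(⅙) + 8*(⅙)))² + 2726/14835)² = ((0 + (⅙ + 4/3))² + 2726/14835)² = ((0 + 3/2)² + 2726/14835)² = ((3/2)² + 2726/14835)² = (9/4 + 2726/14835)² = (144419/59340)² = 20856847561/3521235600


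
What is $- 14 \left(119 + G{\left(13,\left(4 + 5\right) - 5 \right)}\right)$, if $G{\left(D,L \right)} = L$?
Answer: $-1722$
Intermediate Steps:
$- 14 \left(119 + G{\left(13,\left(4 + 5\right) - 5 \right)}\right) = - 14 \left(119 + \left(\left(4 + 5\right) - 5\right)\right) = - 14 \left(119 + \left(9 - 5\right)\right) = - 14 \left(119 + 4\right) = \left(-14\right) 123 = -1722$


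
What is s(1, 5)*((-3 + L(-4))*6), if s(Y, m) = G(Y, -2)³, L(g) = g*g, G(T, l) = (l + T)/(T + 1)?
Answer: -39/4 ≈ -9.7500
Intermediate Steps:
G(T, l) = (T + l)/(1 + T)
L(g) = g²
s(Y, m) = (-2 + Y)³/(1 + Y)³ (s(Y, m) = ((Y - 2)/(1 + Y))³ = ((-2 + Y)/(1 + Y))³ = (-2 + Y)³/(1 + Y)³)
s(1, 5)*((-3 + L(-4))*6) = ((-2 + 1)³/(1 + 1)³)*((-3 + (-4)²)*6) = ((-1)³/2³)*((-3 + 16)*6) = ((⅛)*(-1))*(13*6) = -⅛*78 = -39/4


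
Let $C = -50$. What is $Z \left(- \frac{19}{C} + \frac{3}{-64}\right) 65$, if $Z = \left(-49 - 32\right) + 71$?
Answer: $- \frac{6929}{32} \approx -216.53$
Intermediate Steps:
$Z = -10$ ($Z = -81 + 71 = -10$)
$Z \left(- \frac{19}{C} + \frac{3}{-64}\right) 65 = - 10 \left(- \frac{19}{-50} + \frac{3}{-64}\right) 65 = - 10 \left(\left(-19\right) \left(- \frac{1}{50}\right) + 3 \left(- \frac{1}{64}\right)\right) 65 = - 10 \left(\frac{19}{50} - \frac{3}{64}\right) 65 = \left(-10\right) \frac{533}{1600} \cdot 65 = \left(- \frac{533}{160}\right) 65 = - \frac{6929}{32}$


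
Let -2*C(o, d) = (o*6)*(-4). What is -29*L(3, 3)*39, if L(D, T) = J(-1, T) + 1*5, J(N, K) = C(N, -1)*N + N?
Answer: -18096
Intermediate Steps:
C(o, d) = 12*o (C(o, d) = -o*6*(-4)/2 = -6*o*(-4)/2 = -(-12)*o = 12*o)
J(N, K) = N + 12*N² (J(N, K) = (12*N)*N + N = 12*N² + N = N + 12*N²)
L(D, T) = 16 (L(D, T) = -(1 + 12*(-1)) + 1*5 = -(1 - 12) + 5 = -1*(-11) + 5 = 11 + 5 = 16)
-29*L(3, 3)*39 = -29*16*39 = -464*39 = -18096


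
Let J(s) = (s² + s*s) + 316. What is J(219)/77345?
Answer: 96238/77345 ≈ 1.2443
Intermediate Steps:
J(s) = 316 + 2*s² (J(s) = (s² + s²) + 316 = 2*s² + 316 = 316 + 2*s²)
J(219)/77345 = (316 + 2*219²)/77345 = (316 + 2*47961)*(1/77345) = (316 + 95922)*(1/77345) = 96238*(1/77345) = 96238/77345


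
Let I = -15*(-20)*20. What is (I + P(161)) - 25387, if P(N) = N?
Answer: -19226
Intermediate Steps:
I = 6000 (I = 300*20 = 6000)
(I + P(161)) - 25387 = (6000 + 161) - 25387 = 6161 - 25387 = -19226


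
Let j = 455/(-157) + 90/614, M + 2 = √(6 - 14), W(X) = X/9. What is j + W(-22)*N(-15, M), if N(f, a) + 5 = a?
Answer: 6229066/433791 - 44*I*√2/9 ≈ 14.36 - 6.9139*I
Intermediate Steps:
W(X) = X/9 (W(X) = X*(⅑) = X/9)
M = -2 + 2*I*√2 (M = -2 + √(6 - 14) = -2 + √(-8) = -2 + 2*I*√2 ≈ -2.0 + 2.8284*I)
N(f, a) = -5 + a
j = -132620/48199 (j = 455*(-1/157) + 90*(1/614) = -455/157 + 45/307 = -132620/48199 ≈ -2.7515)
j + W(-22)*N(-15, M) = -132620/48199 + ((⅑)*(-22))*(-5 + (-2 + 2*I*√2)) = -132620/48199 - 22*(-7 + 2*I*√2)/9 = -132620/48199 + (154/9 - 44*I*√2/9) = 6229066/433791 - 44*I*√2/9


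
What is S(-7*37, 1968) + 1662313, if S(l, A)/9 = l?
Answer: 1659982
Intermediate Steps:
S(l, A) = 9*l
S(-7*37, 1968) + 1662313 = 9*(-7*37) + 1662313 = 9*(-259) + 1662313 = -2331 + 1662313 = 1659982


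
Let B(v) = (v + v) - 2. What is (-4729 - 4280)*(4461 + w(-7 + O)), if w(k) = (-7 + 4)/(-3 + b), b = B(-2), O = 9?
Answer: -40192152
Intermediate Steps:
B(v) = -2 + 2*v (B(v) = 2*v - 2 = -2 + 2*v)
b = -6 (b = -2 + 2*(-2) = -2 - 4 = -6)
w(k) = 1/3 (w(k) = (-7 + 4)/(-3 - 6) = -3/(-9) = -3*(-1/9) = 1/3)
(-4729 - 4280)*(4461 + w(-7 + O)) = (-4729 - 4280)*(4461 + 1/3) = -9009*13384/3 = -40192152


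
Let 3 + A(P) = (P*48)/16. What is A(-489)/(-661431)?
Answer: 490/220477 ≈ 0.0022225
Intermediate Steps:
A(P) = -3 + 3*P (A(P) = -3 + (P*48)/16 = -3 + (48*P)*(1/16) = -3 + 3*P)
A(-489)/(-661431) = (-3 + 3*(-489))/(-661431) = (-3 - 1467)*(-1/661431) = -1470*(-1/661431) = 490/220477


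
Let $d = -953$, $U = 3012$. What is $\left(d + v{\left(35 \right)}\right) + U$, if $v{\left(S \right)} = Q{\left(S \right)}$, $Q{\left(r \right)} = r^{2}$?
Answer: $3284$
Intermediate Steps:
$v{\left(S \right)} = S^{2}$
$\left(d + v{\left(35 \right)}\right) + U = \left(-953 + 35^{2}\right) + 3012 = \left(-953 + 1225\right) + 3012 = 272 + 3012 = 3284$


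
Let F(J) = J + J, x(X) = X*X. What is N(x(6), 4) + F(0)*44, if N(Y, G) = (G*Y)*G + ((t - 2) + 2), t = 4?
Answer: 580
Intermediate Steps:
x(X) = X²
F(J) = 2*J
N(Y, G) = 4 + Y*G² (N(Y, G) = (G*Y)*G + ((4 - 2) + 2) = Y*G² + (2 + 2) = Y*G² + 4 = 4 + Y*G²)
N(x(6), 4) + F(0)*44 = (4 + 6²*4²) + (2*0)*44 = (4 + 36*16) + 0*44 = (4 + 576) + 0 = 580 + 0 = 580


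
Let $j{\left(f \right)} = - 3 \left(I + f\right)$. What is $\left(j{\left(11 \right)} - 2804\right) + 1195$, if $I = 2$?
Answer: $-1648$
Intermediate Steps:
$j{\left(f \right)} = -6 - 3 f$ ($j{\left(f \right)} = - 3 \left(2 + f\right) = -6 - 3 f$)
$\left(j{\left(11 \right)} - 2804\right) + 1195 = \left(\left(-6 - 33\right) - 2804\right) + 1195 = \left(-39 - 2804\right) + 1195 = -2843 + 1195 = -1648$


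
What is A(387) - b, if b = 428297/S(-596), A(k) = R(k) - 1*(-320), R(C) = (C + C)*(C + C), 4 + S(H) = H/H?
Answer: 2226485/3 ≈ 7.4216e+5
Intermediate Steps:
S(H) = -3 (S(H) = -4 + H/H = -4 + 1 = -3)
R(C) = 4*C² (R(C) = (2*C)*(2*C) = 4*C²)
A(k) = 320 + 4*k² (A(k) = 4*k² - 1*(-320) = 4*k² + 320 = 320 + 4*k²)
b = -428297/3 (b = 428297/(-3) = 428297*(-⅓) = -428297/3 ≈ -1.4277e+5)
A(387) - b = (320 + 4*387²) - 1*(-428297/3) = (320 + 4*149769) + 428297/3 = (320 + 599076) + 428297/3 = 599396 + 428297/3 = 2226485/3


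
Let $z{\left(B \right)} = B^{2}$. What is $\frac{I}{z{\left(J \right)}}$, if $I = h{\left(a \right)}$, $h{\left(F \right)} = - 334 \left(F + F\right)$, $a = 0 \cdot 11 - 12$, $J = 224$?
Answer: $\frac{501}{3136} \approx 0.15976$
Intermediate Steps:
$a = -12$ ($a = 0 - 12 = -12$)
$h{\left(F \right)} = - 668 F$ ($h{\left(F \right)} = - 334 \cdot 2 F = - 668 F$)
$I = 8016$ ($I = \left(-668\right) \left(-12\right) = 8016$)
$\frac{I}{z{\left(J \right)}} = \frac{8016}{224^{2}} = \frac{8016}{50176} = 8016 \cdot \frac{1}{50176} = \frac{501}{3136}$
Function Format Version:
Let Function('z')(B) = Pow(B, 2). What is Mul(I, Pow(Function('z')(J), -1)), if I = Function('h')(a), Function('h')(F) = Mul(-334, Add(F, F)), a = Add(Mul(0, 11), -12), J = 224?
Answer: Rational(501, 3136) ≈ 0.15976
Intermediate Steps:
a = -12 (a = Add(0, -12) = -12)
Function('h')(F) = Mul(-668, F) (Function('h')(F) = Mul(-334, Mul(2, F)) = Mul(-668, F))
I = 8016 (I = Mul(-668, -12) = 8016)
Mul(I, Pow(Function('z')(J), -1)) = Mul(8016, Pow(Pow(224, 2), -1)) = Mul(8016, Pow(50176, -1)) = Mul(8016, Rational(1, 50176)) = Rational(501, 3136)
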